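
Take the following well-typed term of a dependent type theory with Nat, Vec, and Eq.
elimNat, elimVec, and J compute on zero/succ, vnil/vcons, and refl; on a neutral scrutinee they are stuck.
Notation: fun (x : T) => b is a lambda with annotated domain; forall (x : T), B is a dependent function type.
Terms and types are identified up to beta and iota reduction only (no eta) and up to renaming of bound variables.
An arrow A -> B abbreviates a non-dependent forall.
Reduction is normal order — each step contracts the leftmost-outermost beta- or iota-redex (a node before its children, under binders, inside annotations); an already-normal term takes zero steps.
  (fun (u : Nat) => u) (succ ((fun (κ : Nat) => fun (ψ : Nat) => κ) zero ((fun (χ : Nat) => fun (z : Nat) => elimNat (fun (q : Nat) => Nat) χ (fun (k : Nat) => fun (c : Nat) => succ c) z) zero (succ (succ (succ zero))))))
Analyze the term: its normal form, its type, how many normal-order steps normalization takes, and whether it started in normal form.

reduced normal form:
  succ zero
inferred type:
  Nat
reduction steps (normal order): 3
term was already normal: no
first redex: a beta-redex


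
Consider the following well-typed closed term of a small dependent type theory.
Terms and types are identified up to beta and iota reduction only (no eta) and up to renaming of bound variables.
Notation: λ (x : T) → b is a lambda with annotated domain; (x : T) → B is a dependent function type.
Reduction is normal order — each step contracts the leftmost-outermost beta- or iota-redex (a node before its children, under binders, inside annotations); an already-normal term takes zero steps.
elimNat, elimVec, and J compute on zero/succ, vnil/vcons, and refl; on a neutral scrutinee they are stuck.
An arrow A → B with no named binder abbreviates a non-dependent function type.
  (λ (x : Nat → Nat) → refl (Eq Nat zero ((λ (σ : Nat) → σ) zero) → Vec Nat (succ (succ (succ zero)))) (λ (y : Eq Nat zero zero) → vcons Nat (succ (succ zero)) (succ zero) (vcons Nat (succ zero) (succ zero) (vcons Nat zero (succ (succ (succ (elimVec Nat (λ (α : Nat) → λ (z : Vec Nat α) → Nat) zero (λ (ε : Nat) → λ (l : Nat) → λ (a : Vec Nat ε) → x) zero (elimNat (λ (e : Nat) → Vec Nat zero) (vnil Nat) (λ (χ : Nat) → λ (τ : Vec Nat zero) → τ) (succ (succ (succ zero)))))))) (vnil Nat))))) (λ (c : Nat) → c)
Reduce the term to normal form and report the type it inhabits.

normal form:
  refl (Eq Nat zero zero → Vec Nat (succ (succ (succ zero)))) (λ (x : Eq Nat zero zero) → vcons Nat (succ (succ zero)) (succ zero) (vcons Nat (succ zero) (succ zero) (vcons Nat zero (succ (succ (succ zero))) (vnil Nat))))
inferred type:
  Eq (Eq Nat zero zero → Vec Nat (succ (succ (succ zero)))) (λ (x : Eq Nat zero zero) → vcons Nat (succ (succ zero)) (succ zero) (vcons Nat (succ zero) (succ zero) (vcons Nat zero (succ (succ (succ zero))) (vnil Nat)))) (λ (σ : Eq Nat zero zero) → vcons Nat (succ (succ zero)) (succ zero) (vcons Nat (succ zero) (succ zero) (vcons Nat zero (succ (succ (succ zero))) (vnil Nat))))
observation: the term reaches its normal form after 13 normal-order steps.


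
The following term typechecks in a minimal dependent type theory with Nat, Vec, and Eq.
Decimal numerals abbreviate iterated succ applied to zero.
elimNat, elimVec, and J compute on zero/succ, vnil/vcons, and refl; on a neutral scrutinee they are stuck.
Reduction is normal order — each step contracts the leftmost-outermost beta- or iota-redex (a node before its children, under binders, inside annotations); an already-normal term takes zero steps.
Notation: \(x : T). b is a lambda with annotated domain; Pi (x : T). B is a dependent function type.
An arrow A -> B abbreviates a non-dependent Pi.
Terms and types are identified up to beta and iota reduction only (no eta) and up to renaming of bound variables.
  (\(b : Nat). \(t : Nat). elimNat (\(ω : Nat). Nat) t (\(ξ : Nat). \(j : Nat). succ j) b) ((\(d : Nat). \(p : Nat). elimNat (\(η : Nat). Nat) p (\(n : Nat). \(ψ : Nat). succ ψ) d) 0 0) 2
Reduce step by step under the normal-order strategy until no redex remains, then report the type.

reduction (normal order):
  (\(b : Nat). \(t : Nat). elimNat (\(ω : Nat). Nat) t (\(ξ : Nat). \(j : Nat). succ j) b) ((\(d : Nat). \(p : Nat). elimNat (\(η : Nat). Nat) p (\(n : Nat). \(ψ : Nat). succ ψ) d) 0 0) 2
  ~> (\(b : Nat). elimNat (\(t : Nat). Nat) b (\(ω : Nat). \(ξ : Nat). succ ξ) ((\(j : Nat). \(d : Nat). elimNat (\(p : Nat). Nat) d (\(η : Nat). \(n : Nat). succ n) j) 0 0)) 2
  ~> elimNat (\(b : Nat). Nat) 2 (\(t : Nat). \(ω : Nat). succ ω) ((\(ξ : Nat). \(j : Nat). elimNat (\(d : Nat). Nat) j (\(p : Nat). \(η : Nat). succ η) ξ) 0 0)
  ~> elimNat (\(b : Nat). Nat) 2 (\(t : Nat). \(ω : Nat). succ ω) ((\(ξ : Nat). elimNat (\(j : Nat). Nat) ξ (\(d : Nat). \(p : Nat). succ p) 0) 0)
  ~> elimNat (\(b : Nat). Nat) 2 (\(t : Nat). \(ω : Nat). succ ω) (elimNat (\(ξ : Nat). Nat) 0 (\(j : Nat). \(d : Nat). succ d) 0)
  ~> elimNat (\(b : Nat). Nat) 2 (\(t : Nat). \(ω : Nat). succ ω) 0
  ~> 2
the term's type:
  Nat


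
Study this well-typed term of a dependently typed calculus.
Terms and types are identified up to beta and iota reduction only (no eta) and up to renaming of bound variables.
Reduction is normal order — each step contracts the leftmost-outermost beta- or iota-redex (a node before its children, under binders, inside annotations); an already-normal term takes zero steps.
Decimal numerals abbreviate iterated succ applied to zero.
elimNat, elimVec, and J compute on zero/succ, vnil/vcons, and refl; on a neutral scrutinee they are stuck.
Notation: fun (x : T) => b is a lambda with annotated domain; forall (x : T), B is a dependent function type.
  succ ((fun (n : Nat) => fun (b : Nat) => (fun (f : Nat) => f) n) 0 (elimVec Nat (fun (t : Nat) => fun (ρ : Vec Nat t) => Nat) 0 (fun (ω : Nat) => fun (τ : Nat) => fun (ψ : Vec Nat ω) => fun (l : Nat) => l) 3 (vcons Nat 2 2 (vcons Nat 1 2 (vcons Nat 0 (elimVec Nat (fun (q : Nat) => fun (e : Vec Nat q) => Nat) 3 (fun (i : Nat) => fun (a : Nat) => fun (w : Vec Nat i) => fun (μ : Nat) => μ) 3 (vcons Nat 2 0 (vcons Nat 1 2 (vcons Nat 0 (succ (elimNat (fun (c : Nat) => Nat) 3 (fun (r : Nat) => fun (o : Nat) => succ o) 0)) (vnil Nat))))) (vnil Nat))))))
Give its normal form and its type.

normal form:
  1
type:
  Nat
observation: the first redex contracted is a beta-redex; the normal form is reached in 3 normal-order steps.


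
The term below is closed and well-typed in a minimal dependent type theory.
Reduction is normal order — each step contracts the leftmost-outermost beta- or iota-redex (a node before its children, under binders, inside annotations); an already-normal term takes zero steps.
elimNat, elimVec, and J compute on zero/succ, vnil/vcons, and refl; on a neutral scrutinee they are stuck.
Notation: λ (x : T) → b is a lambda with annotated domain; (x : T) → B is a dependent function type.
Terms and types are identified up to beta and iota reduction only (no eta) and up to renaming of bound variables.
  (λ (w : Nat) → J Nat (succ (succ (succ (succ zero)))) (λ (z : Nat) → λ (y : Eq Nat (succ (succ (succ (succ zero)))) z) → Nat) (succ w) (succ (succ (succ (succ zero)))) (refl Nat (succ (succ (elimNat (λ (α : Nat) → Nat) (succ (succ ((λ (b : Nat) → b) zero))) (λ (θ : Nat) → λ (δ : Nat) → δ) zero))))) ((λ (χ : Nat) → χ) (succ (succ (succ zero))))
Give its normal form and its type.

normal form:
  succ (succ (succ (succ zero)))
inferred type:
  Nat
observation: the first redex contracted is a beta-redex; the normal form is reached in 3 normal-order steps.


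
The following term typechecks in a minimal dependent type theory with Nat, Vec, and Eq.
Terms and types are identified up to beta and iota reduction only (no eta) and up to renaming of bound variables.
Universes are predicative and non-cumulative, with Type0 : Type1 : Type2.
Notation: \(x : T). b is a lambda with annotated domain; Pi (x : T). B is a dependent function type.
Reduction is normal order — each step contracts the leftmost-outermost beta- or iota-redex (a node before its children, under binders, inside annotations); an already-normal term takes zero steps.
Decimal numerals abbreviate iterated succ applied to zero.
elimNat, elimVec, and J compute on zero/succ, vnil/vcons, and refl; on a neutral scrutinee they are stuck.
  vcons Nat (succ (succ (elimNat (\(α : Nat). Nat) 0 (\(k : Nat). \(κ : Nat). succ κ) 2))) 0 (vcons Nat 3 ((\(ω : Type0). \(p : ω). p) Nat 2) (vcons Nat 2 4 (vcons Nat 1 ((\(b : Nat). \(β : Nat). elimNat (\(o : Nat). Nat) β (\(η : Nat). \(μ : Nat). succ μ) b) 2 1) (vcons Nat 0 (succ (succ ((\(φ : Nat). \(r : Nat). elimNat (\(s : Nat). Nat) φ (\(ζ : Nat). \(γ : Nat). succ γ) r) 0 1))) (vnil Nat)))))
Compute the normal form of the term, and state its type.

reduced normal form:
  vcons Nat 4 0 (vcons Nat 3 2 (vcons Nat 2 4 (vcons Nat 1 3 (vcons Nat 0 3 (vnil Nat)))))
type:
  Vec Nat 5


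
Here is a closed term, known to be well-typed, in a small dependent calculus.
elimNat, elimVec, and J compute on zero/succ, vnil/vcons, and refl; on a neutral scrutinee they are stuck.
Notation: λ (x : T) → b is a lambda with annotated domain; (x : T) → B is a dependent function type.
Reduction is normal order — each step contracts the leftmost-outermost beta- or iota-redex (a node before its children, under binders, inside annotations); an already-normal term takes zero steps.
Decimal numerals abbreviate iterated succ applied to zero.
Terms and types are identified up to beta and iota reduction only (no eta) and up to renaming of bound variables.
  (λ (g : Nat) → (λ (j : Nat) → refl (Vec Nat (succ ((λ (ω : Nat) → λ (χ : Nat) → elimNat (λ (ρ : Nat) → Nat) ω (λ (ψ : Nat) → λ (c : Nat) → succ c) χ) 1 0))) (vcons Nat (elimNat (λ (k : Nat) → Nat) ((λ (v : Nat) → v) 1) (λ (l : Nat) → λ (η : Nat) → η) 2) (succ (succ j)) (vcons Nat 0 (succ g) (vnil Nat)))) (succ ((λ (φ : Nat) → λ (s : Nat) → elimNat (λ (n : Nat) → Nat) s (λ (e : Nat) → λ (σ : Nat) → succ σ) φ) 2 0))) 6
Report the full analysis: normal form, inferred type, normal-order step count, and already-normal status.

normal form:
  refl (Vec Nat 2) (vcons Nat 1 5 (vcons Nat 0 7 (vnil Nat)))
inferred type:
  Eq (Vec Nat 2) (vcons Nat 1 5 (vcons Nat 0 7 (vnil Nat))) (vcons Nat 1 5 (vcons Nat 0 7 (vnil Nat)))
steps to reach normal form (normal order): 22
already normal: no
first redex: a beta-redex


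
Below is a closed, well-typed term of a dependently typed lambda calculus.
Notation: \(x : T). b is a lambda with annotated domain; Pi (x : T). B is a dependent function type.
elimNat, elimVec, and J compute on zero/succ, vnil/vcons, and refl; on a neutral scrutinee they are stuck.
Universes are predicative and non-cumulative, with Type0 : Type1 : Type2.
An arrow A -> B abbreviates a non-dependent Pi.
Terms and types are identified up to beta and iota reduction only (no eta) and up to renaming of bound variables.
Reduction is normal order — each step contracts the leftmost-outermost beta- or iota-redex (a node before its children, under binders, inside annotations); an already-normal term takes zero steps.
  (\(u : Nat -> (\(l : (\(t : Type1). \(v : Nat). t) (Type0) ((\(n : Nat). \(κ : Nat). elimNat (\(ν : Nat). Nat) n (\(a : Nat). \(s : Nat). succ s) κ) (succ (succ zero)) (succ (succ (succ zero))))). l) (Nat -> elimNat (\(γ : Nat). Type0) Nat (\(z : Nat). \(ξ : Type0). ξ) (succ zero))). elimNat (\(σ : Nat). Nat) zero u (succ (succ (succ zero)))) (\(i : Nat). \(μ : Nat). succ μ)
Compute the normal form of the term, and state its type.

reduced normal form:
  succ (succ (succ zero))
inferred type:
  Nat


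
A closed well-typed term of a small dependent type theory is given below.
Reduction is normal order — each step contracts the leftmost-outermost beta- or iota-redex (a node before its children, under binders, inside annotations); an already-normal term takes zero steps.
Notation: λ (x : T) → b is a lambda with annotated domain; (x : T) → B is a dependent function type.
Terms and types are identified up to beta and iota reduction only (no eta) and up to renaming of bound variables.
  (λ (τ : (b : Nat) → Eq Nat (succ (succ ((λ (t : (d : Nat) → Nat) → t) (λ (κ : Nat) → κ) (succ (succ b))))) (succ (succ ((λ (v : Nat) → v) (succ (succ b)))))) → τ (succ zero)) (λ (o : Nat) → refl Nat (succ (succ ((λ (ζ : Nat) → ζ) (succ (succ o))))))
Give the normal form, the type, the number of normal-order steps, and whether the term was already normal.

reduced normal form:
  refl Nat (succ (succ (succ (succ (succ zero)))))
inferred type:
  Eq Nat (succ (succ (succ (succ (succ zero))))) (succ (succ (succ (succ (succ zero)))))
normal-order step count: 3
started in normal form: no
first contracted redex: a beta-redex


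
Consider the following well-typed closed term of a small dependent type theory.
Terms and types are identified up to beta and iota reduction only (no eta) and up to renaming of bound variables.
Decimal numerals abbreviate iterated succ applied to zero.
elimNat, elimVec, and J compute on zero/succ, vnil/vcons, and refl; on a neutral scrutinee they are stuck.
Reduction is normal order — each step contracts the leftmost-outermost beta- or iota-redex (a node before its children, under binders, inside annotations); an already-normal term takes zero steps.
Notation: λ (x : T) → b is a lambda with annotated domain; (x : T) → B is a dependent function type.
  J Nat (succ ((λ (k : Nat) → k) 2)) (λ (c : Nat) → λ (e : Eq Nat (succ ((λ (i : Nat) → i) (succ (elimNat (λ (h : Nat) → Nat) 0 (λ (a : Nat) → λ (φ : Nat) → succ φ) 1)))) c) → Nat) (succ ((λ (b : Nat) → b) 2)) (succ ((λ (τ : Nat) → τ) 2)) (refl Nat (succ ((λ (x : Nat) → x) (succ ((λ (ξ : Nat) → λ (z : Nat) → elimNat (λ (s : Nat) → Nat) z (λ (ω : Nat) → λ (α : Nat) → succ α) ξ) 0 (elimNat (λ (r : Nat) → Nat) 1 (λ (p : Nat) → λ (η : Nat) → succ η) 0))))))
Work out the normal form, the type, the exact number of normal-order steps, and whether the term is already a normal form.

normal form:
  3
the term's type:
  Nat
steps to reach normal form (normal order): 2
already normal: no
first contracted redex: a J iota-redex


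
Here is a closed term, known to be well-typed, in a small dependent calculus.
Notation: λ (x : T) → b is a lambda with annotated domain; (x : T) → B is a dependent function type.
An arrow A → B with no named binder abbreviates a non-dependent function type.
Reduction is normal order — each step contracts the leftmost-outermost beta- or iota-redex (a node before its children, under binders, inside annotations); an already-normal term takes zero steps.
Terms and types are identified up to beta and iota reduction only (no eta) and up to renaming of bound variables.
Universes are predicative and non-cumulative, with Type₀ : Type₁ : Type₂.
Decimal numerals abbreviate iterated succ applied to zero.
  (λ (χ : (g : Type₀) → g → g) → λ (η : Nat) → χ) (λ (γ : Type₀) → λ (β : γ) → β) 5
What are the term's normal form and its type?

reduced normal form:
  λ (χ : Type₀) → λ (g : χ) → g
the term's type:
  (χ : Type₀) → χ → χ


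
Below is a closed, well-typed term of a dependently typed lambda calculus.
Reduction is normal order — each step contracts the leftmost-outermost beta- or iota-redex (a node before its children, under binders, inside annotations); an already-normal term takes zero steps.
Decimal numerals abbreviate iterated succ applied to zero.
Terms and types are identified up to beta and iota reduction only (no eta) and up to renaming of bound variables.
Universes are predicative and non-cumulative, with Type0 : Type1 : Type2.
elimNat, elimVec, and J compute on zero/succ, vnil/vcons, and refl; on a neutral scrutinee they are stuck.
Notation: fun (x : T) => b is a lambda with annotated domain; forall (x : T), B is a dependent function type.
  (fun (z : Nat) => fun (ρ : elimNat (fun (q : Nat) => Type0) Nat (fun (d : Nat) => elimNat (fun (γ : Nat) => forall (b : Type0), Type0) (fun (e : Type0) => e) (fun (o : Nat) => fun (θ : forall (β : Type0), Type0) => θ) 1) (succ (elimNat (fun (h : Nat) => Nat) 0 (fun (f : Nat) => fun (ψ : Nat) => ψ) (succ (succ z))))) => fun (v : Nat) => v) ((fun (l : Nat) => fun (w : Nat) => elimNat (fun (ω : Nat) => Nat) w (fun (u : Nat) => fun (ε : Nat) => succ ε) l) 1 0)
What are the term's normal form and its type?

resulting normal form:
  fun (z : Nat) => fun (ρ : Nat) => ρ
inferred type:
  forall (z : Nat), forall (ρ : Nat), Nat
observation: normalization takes exactly 29 steps under the normal-order strategy.


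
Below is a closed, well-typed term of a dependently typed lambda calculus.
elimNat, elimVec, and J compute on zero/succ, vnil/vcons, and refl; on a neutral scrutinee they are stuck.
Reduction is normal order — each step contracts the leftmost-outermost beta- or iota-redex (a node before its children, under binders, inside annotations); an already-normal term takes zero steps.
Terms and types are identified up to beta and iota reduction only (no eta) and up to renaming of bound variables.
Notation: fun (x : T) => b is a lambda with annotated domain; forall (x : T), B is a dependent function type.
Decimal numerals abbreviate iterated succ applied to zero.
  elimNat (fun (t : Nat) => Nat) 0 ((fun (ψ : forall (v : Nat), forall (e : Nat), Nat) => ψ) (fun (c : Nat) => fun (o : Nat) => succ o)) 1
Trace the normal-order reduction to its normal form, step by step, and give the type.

normal-order reduction sequence:
  elimNat (fun (t : Nat) => Nat) 0 ((fun (ψ : forall (v : Nat), forall (e : Nat), Nat) => ψ) (fun (c : Nat) => fun (o : Nat) => succ o)) 1
  ~> (fun (t : forall (ψ : Nat), forall (v : Nat), Nat) => t) (fun (e : Nat) => fun (c : Nat) => succ c) 0 (elimNat (fun (o : Nat) => Nat) 0 ((fun (x : forall (s : Nat), forall (θ : Nat), Nat) => x) (fun (ε : Nat) => fun (j : Nat) => succ j)) 0)
  ~> (fun (t : Nat) => fun (ψ : Nat) => succ ψ) 0 (elimNat (fun (v : Nat) => Nat) 0 ((fun (e : forall (c : Nat), forall (o : Nat), Nat) => e) (fun (x : Nat) => fun (s : Nat) => succ s)) 0)
  ~> (fun (t : Nat) => succ t) (elimNat (fun (ψ : Nat) => Nat) 0 ((fun (v : forall (e : Nat), forall (c : Nat), Nat) => v) (fun (o : Nat) => fun (x : Nat) => succ x)) 0)
  ~> succ (elimNat (fun (t : Nat) => Nat) 0 ((fun (ψ : forall (v : Nat), forall (e : Nat), Nat) => ψ) (fun (c : Nat) => fun (o : Nat) => succ o)) 0)
  ~> 1
inferred type:
  Nat


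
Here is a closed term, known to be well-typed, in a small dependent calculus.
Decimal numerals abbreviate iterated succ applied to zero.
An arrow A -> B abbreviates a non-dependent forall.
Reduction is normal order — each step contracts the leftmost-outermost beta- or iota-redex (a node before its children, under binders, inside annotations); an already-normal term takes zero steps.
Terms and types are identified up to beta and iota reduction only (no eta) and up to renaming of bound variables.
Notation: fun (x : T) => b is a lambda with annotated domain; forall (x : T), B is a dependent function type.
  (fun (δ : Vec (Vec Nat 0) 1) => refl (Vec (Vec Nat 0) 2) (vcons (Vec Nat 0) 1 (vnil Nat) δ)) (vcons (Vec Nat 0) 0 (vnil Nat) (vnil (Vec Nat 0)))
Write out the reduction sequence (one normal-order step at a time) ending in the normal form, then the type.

normal-order reduction:
  (fun (δ : Vec (Vec Nat 0) 1) => refl (Vec (Vec Nat 0) 2) (vcons (Vec Nat 0) 1 (vnil Nat) δ)) (vcons (Vec Nat 0) 0 (vnil Nat) (vnil (Vec Nat 0)))
  ~> refl (Vec (Vec Nat 0) 2) (vcons (Vec Nat 0) 1 (vnil Nat) (vcons (Vec Nat 0) 0 (vnil Nat) (vnil (Vec Nat 0))))
inferred type:
  Eq (Vec (Vec Nat 0) 2) (vcons (Vec Nat 0) 1 (vnil Nat) (vcons (Vec Nat 0) 0 (vnil Nat) (vnil (Vec Nat 0)))) (vcons (Vec Nat 0) 1 (vnil Nat) (vcons (Vec Nat 0) 0 (vnil Nat) (vnil (Vec Nat 0))))


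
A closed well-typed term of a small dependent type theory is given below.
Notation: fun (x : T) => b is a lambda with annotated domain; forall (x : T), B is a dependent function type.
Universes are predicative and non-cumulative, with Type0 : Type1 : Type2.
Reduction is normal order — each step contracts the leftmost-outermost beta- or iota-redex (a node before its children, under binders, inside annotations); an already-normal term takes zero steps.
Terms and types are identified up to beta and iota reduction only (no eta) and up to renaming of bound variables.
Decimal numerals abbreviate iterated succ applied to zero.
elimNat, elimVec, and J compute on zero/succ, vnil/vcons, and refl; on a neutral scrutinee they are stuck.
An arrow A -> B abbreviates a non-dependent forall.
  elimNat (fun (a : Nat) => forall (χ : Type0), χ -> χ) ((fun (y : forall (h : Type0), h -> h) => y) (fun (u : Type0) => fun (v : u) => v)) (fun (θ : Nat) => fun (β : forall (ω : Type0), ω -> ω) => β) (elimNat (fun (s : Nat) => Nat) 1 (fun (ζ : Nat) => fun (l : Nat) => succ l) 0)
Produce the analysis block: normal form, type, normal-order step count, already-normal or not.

reduced normal form:
  fun (a : Type0) => fun (χ : a) => χ
the term's type:
  forall (a : Type0), a -> a
normal-order step count: 6
already normal: no
first contracted redex: a beta-redex


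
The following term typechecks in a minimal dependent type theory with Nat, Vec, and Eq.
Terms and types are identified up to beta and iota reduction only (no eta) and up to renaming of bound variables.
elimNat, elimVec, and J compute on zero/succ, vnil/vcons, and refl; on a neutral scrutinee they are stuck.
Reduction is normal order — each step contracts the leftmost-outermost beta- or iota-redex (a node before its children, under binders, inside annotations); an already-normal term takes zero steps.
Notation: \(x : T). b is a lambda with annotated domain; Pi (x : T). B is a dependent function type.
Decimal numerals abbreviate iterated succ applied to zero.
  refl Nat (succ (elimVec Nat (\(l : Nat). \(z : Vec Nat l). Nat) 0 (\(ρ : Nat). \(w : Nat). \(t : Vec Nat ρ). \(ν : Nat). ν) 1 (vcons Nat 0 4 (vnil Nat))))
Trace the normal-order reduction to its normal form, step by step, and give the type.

reduction (normal order):
  refl Nat (succ (elimVec Nat (\(l : Nat). \(z : Vec Nat l). Nat) 0 (\(ρ : Nat). \(w : Nat). \(t : Vec Nat ρ). \(ν : Nat). ν) 1 (vcons Nat 0 4 (vnil Nat))))
  ~> refl Nat (succ ((\(l : Nat). \(z : Nat). \(ρ : Vec Nat l). \(w : Nat). w) 0 4 (vnil Nat) (elimVec Nat (\(t : Nat). \(ν : Vec Nat t). Nat) 0 (\(α : Nat). \(p : Nat). \(e : Vec Nat α). \(o : Nat). o) 0 (vnil Nat))))
  ~> refl Nat (succ ((\(l : Nat). \(z : Vec Nat 0). \(ρ : Nat). ρ) 4 (vnil Nat) (elimVec Nat (\(w : Nat). \(t : Vec Nat w). Nat) 0 (\(ν : Nat). \(α : Nat). \(p : Vec Nat ν). \(e : Nat). e) 0 (vnil Nat))))
  ~> refl Nat (succ ((\(l : Vec Nat 0). \(z : Nat). z) (vnil Nat) (elimVec Nat (\(ρ : Nat). \(w : Vec Nat ρ). Nat) 0 (\(t : Nat). \(ν : Nat). \(α : Vec Nat t). \(p : Nat). p) 0 (vnil Nat))))
  ~> refl Nat (succ ((\(l : Nat). l) (elimVec Nat (\(z : Nat). \(ρ : Vec Nat z). Nat) 0 (\(w : Nat). \(t : Nat). \(ν : Vec Nat w). \(α : Nat). α) 0 (vnil Nat))))
  ~> refl Nat (succ (elimVec Nat (\(l : Nat). \(z : Vec Nat l). Nat) 0 (\(ρ : Nat). \(w : Nat). \(t : Vec Nat ρ). \(ν : Nat). ν) 0 (vnil Nat)))
  ~> refl Nat 1
the term's type:
  Eq Nat 1 1


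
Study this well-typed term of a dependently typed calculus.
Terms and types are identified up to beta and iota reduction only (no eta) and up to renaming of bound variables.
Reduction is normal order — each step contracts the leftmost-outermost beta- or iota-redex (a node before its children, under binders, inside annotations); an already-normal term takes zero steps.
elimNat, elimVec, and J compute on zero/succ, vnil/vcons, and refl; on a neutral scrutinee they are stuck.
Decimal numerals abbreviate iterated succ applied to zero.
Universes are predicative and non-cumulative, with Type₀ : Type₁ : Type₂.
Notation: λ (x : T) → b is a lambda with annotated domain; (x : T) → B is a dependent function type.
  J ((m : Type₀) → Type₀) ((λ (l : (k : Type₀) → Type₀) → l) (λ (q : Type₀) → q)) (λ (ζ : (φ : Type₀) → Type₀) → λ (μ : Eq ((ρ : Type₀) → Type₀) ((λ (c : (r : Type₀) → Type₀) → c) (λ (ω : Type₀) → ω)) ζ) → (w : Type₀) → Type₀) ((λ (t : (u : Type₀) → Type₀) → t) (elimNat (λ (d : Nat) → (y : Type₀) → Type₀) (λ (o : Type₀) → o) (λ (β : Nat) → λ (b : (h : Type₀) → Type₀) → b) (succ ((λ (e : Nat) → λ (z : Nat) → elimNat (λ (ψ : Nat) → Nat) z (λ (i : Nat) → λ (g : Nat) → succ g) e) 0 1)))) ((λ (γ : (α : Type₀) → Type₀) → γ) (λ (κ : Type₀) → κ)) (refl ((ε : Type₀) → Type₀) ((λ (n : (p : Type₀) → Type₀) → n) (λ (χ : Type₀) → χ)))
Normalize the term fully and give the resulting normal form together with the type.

resulting normal form:
  λ (m : Type₀) → m
inferred type:
  (m : Type₀) → Type₀


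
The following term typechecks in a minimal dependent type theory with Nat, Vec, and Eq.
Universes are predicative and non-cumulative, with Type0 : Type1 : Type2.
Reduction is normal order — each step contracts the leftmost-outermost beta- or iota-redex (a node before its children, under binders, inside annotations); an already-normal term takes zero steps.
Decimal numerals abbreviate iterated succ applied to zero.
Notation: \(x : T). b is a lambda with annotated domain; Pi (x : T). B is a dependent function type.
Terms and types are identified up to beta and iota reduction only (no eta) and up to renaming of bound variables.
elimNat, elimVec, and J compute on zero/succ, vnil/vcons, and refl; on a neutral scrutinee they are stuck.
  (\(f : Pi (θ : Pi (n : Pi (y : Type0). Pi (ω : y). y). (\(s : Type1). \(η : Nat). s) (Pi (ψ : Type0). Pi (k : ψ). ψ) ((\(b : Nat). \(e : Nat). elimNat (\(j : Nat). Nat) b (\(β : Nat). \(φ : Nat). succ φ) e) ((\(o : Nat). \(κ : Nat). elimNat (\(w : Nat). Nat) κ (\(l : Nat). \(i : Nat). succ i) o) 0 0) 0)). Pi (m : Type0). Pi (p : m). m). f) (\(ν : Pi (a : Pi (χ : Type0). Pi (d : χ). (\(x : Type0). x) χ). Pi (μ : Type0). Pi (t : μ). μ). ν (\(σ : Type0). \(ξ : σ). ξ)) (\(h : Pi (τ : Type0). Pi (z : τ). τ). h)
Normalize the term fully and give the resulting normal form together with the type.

resulting normal form:
  \(f : Type0). \(θ : f). θ
the term's type:
  Pi (f : Type0). Pi (θ : f). f
observation: 3 normal-order steps separate the term from its normal form.


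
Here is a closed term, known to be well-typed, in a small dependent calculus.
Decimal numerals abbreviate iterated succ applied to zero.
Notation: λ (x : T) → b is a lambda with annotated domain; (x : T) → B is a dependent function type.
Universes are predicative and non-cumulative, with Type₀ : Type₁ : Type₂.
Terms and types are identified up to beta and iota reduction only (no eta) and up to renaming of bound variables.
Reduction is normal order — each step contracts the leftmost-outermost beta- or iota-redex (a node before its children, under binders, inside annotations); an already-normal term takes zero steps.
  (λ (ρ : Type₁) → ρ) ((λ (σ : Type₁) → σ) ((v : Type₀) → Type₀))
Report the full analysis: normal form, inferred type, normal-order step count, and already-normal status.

normal form:
  (ρ : Type₀) → Type₀
the term's type:
  Type₁
reduction steps (normal order): 2
term was already normal: no
first redex: a beta-redex


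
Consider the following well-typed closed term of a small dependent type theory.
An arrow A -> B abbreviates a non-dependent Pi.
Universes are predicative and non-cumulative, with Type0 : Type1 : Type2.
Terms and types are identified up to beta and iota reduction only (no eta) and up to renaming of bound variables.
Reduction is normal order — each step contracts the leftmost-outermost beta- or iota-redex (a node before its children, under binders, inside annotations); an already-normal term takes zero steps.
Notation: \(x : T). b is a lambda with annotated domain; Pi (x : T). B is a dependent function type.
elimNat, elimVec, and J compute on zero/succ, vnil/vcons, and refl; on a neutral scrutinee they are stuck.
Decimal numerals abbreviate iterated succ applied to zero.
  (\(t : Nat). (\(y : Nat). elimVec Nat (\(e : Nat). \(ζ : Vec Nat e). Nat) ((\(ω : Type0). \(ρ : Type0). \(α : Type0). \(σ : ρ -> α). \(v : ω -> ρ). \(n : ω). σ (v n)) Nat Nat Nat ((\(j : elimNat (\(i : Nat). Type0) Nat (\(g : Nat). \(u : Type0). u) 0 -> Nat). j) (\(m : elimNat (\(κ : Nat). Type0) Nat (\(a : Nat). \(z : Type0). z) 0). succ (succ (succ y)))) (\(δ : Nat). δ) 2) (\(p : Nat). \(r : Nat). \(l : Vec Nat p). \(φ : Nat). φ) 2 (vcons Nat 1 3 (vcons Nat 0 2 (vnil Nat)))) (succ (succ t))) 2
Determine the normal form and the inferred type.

normal form:
  7
the term's type:
  Nat
observation: reduction starts at a beta-redex, and 21 normal-order steps reach the normal form.


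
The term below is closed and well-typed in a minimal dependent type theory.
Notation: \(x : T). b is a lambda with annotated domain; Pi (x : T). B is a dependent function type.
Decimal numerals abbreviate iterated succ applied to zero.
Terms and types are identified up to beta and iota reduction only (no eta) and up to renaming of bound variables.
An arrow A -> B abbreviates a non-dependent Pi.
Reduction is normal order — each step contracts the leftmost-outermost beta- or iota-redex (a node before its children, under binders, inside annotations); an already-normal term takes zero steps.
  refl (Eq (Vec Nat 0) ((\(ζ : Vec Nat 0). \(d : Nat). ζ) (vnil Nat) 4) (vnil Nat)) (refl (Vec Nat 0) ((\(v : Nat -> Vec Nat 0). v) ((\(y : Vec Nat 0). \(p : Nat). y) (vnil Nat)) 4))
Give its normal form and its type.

resulting normal form:
  refl (Eq (Vec Nat 0) (vnil Nat) (vnil Nat)) (refl (Vec Nat 0) (vnil Nat))
type:
  Eq (Eq (Vec Nat 0) (vnil Nat) (vnil Nat)) (refl (Vec Nat 0) (vnil Nat)) (refl (Vec Nat 0) (vnil Nat))


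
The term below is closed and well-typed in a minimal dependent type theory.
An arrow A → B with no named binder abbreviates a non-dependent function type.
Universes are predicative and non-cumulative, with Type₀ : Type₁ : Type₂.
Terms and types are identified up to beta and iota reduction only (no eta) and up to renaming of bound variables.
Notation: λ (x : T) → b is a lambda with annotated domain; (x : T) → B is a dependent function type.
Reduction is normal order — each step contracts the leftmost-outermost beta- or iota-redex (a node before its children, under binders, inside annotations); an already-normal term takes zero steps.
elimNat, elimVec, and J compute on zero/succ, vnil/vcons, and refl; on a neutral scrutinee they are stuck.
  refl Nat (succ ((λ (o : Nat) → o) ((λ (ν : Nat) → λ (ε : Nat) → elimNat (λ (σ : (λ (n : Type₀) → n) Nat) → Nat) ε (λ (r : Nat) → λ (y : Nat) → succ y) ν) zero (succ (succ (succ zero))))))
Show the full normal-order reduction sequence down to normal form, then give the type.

reduction (normal order):
  refl Nat (succ ((λ (o : Nat) → o) ((λ (ν : Nat) → λ (ε : Nat) → elimNat (λ (σ : (λ (n : Type₀) → n) Nat) → Nat) ε (λ (r : Nat) → λ (y : Nat) → succ y) ν) zero (succ (succ (succ zero))))))
  ~> refl Nat (succ ((λ (o : Nat) → λ (ν : Nat) → elimNat (λ (ε : (λ (σ : Type₀) → σ) Nat) → Nat) ν (λ (n : Nat) → λ (r : Nat) → succ r) o) zero (succ (succ (succ zero)))))
  ~> refl Nat (succ ((λ (o : Nat) → elimNat (λ (ν : (λ (ε : Type₀) → ε) Nat) → Nat) o (λ (σ : Nat) → λ (n : Nat) → succ n) zero) (succ (succ (succ zero)))))
  ~> refl Nat (succ (elimNat (λ (o : (λ (ν : Type₀) → ν) Nat) → Nat) (succ (succ (succ zero))) (λ (ε : Nat) → λ (σ : Nat) → succ σ) zero))
  ~> refl Nat (succ (succ (succ (succ zero))))
the term's type:
  Eq Nat (succ (succ (succ (succ zero)))) (succ (succ (succ (succ zero))))


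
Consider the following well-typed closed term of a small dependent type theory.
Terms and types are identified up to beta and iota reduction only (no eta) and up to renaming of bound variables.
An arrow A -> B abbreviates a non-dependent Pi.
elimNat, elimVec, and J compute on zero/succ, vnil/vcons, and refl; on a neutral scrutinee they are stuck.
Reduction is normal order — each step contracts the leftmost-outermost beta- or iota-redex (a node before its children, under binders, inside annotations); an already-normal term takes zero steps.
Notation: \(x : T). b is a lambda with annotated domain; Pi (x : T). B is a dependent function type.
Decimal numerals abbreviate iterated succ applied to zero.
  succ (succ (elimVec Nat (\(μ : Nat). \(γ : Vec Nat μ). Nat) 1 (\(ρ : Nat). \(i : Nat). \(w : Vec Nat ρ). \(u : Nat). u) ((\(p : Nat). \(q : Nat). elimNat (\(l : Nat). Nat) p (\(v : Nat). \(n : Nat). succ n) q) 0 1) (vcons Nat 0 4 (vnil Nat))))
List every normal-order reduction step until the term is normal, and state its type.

reduction (normal order):
  succ (succ (elimVec Nat (\(μ : Nat). \(γ : Vec Nat μ). Nat) 1 (\(ρ : Nat). \(i : Nat). \(w : Vec Nat ρ). \(u : Nat). u) ((\(p : Nat). \(q : Nat). elimNat (\(l : Nat). Nat) p (\(v : Nat). \(n : Nat). succ n) q) 0 1) (vcons Nat 0 4 (vnil Nat))))
  ~> succ (succ ((\(μ : Nat). \(γ : Nat). \(ρ : Vec Nat μ). \(i : Nat). i) 0 4 (vnil Nat) (elimVec Nat (\(w : Nat). \(u : Vec Nat w). Nat) 1 (\(p : Nat). \(q : Nat). \(l : Vec Nat p). \(v : Nat). v) 0 (vnil Nat))))
  ~> succ (succ ((\(μ : Nat). \(γ : Vec Nat 0). \(ρ : Nat). ρ) 4 (vnil Nat) (elimVec Nat (\(i : Nat). \(w : Vec Nat i). Nat) 1 (\(u : Nat). \(p : Nat). \(q : Vec Nat u). \(l : Nat). l) 0 (vnil Nat))))
  ~> succ (succ ((\(μ : Vec Nat 0). \(γ : Nat). γ) (vnil Nat) (elimVec Nat (\(ρ : Nat). \(i : Vec Nat ρ). Nat) 1 (\(w : Nat). \(u : Nat). \(p : Vec Nat w). \(q : Nat). q) 0 (vnil Nat))))
  ~> succ (succ ((\(μ : Nat). μ) (elimVec Nat (\(γ : Nat). \(ρ : Vec Nat γ). Nat) 1 (\(i : Nat). \(w : Nat). \(u : Vec Nat i). \(p : Nat). p) 0 (vnil Nat))))
  ~> succ (succ (elimVec Nat (\(μ : Nat). \(γ : Vec Nat μ). Nat) 1 (\(ρ : Nat). \(i : Nat). \(w : Vec Nat ρ). \(u : Nat). u) 0 (vnil Nat)))
  ~> 3
inferred type:
  Nat


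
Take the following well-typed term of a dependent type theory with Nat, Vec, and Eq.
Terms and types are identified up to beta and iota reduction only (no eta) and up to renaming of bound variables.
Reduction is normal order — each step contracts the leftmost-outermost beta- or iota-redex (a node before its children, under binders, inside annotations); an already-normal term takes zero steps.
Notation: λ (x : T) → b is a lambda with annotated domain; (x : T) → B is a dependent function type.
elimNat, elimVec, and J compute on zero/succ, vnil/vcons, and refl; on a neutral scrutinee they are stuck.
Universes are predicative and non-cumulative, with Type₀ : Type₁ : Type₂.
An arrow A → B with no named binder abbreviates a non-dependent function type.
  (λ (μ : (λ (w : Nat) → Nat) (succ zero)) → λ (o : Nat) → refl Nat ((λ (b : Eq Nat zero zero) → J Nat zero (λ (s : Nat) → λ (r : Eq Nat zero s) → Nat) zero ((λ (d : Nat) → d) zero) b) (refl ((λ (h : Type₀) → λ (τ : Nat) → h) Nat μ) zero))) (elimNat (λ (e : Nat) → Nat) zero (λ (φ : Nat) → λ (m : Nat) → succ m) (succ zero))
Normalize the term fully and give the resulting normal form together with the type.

resulting normal form:
  λ (μ : Nat) → refl Nat zero
inferred type:
  Nat → Eq Nat zero zero
observation: the term reaches its normal form after 3 normal-order steps.


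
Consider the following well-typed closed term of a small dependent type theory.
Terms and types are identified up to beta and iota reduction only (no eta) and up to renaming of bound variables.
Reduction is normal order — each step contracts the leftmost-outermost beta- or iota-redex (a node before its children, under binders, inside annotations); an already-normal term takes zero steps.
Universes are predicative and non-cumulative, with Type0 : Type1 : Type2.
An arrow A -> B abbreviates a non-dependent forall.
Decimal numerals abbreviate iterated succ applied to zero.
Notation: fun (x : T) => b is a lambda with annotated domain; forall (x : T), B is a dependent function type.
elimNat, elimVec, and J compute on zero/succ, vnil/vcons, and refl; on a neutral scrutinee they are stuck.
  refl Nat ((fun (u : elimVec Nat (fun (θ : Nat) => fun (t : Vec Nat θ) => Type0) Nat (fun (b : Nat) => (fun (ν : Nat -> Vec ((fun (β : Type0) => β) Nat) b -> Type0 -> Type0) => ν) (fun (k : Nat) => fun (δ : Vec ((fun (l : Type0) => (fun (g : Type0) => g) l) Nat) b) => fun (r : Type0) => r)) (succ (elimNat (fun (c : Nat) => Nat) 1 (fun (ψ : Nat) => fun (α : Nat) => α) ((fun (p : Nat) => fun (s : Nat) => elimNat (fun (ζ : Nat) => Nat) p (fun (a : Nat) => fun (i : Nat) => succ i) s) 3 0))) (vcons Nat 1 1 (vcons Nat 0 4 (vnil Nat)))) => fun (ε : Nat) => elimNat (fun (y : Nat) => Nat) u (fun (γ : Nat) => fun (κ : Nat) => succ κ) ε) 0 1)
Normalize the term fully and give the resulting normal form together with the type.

resulting normal form:
  refl Nat 1
type:
  Eq Nat 1 1


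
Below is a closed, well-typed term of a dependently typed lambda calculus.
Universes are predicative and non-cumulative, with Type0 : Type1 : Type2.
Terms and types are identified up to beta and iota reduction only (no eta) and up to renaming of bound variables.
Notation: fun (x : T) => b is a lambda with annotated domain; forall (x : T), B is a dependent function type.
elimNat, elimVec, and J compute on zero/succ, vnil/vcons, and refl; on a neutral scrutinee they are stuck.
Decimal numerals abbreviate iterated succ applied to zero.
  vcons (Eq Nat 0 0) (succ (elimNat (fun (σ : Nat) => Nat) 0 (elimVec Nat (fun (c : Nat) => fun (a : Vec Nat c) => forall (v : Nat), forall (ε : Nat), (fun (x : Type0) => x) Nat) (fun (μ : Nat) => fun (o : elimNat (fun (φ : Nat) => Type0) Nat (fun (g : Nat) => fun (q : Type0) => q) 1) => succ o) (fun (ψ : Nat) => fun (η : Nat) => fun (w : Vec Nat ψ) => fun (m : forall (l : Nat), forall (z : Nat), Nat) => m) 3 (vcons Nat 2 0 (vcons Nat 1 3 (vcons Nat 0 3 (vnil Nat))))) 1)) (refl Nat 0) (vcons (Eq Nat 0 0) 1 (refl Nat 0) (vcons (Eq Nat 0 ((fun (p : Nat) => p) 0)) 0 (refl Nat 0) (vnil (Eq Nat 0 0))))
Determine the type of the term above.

type:
  Vec (Eq Nat 0 0) 3


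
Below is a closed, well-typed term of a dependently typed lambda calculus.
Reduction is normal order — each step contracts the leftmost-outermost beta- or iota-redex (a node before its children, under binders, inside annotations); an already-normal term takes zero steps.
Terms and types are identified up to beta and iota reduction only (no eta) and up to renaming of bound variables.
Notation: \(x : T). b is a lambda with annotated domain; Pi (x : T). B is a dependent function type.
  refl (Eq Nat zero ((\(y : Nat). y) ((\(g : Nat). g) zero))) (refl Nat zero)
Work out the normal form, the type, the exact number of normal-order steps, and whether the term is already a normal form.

reduced normal form:
  refl (Eq Nat zero zero) (refl Nat zero)
the term's type:
  Eq (Eq Nat zero zero) (refl Nat zero) (refl Nat zero)
reduction steps (normal order): 2
already normal: no
first redex: a beta-redex


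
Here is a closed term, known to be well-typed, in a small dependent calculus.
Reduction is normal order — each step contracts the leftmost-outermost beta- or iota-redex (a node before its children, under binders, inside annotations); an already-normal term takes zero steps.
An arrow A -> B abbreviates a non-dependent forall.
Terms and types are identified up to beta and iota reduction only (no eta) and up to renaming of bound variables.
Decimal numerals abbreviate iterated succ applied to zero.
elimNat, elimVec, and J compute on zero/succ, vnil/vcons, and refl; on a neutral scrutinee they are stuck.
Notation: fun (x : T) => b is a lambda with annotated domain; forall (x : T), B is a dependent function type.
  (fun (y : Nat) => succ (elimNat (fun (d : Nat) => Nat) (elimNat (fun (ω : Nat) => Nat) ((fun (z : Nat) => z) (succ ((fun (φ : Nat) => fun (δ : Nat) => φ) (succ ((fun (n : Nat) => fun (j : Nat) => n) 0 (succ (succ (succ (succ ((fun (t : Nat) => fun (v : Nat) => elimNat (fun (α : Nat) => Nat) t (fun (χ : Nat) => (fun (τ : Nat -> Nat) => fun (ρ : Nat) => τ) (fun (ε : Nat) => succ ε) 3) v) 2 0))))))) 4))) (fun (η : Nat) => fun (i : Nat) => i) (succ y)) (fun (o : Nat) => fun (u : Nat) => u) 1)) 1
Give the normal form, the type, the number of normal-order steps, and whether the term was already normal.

reduced normal form:
  3
type:
  Nat
normal-order step count: 17
started in normal form: no
first redex: a beta-redex
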